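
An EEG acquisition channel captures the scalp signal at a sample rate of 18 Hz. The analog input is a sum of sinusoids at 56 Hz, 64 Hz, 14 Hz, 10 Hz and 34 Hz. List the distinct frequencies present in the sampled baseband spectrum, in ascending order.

fs/2 = 9 Hz.
56 Hz mod fs = 2 Hz.
2 Hz ≤ fs/2 = 9 Hz, appears at 2 Hz.
64 Hz mod fs = 10 Hz.
10 Hz > fs/2 = 9 Hz, folds to fs − 10 Hz = 8 Hz.
14 Hz > fs/2 = 9 Hz, folds to fs − 14 Hz = 4 Hz.
10 Hz > fs/2 = 9 Hz, folds to fs − 10 Hz = 8 Hz.
34 Hz mod fs = 16 Hz.
16 Hz > fs/2 = 9 Hz, folds to fs − 16 Hz = 2 Hz.
Distinct values: {2 Hz, 4 Hz, 8 Hz}.

2 Hz, 4 Hz, 8 Hz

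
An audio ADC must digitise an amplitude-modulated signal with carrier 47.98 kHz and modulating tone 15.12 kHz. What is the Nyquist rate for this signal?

126.2 kHz

AM sidebands sit at fc ± fm = 32.86 kHz and 63.1 kHz.
Highest-frequency component: 63.1 kHz.
Nyquist rate = 2 × 63.1 kHz = 126.2 kHz.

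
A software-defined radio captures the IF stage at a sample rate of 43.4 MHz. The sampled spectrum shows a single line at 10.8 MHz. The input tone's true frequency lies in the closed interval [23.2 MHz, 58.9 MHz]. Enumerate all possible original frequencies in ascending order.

Frequencies that alias to 10.8 MHz are k·fs ± 10.8 MHz for integer k ≥ 0.
k=0: 10.8 MHz.
k=1: 32.6 MHz, 54.2 MHz.
k=2: 76 MHz, 97.6 MHz.
Within [23.2 MHz, 58.9 MHz]: 32.6 MHz, 54.2 MHz.

32.6 MHz, 54.2 MHz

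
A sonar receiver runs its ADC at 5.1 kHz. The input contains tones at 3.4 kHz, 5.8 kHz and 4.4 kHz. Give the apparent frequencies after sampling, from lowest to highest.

fs/2 = 2.55 kHz.
3.4 kHz > fs/2 = 2.55 kHz, folds to fs − 3.4 kHz = 1.7 kHz.
5.8 kHz mod fs = 0.7 kHz.
0.7 kHz ≤ fs/2 = 2.55 kHz, appears at 0.7 kHz.
4.4 kHz > fs/2 = 2.55 kHz, folds to fs − 4.4 kHz = 0.7 kHz.
Distinct values: {0.7 kHz, 1.7 kHz}.

0.7 kHz, 1.7 kHz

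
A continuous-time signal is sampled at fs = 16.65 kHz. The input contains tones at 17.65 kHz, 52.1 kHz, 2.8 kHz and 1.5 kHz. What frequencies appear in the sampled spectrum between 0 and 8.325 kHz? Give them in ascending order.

1 kHz, 1.5 kHz, 2.15 kHz, 2.8 kHz

fs/2 = 8.325 kHz.
17.65 kHz mod fs = 1 kHz.
1 kHz ≤ fs/2 = 8.325 kHz, appears at 1 kHz.
52.1 kHz mod fs = 2.15 kHz.
2.15 kHz ≤ fs/2 = 8.325 kHz, appears at 2.15 kHz.
2.8 kHz ≤ fs/2 = 8.325 kHz, passes unchanged.
1.5 kHz ≤ fs/2 = 8.325 kHz, passes unchanged.
Distinct values: {1 kHz, 1.5 kHz, 2.15 kHz, 2.8 kHz}.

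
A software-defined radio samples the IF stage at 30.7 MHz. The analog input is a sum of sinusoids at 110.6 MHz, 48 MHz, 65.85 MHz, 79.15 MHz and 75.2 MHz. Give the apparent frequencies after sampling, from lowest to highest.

fs/2 = 15.35 MHz.
110.6 MHz mod fs = 18.5 MHz.
18.5 MHz > fs/2 = 15.35 MHz, folds to fs − 18.5 MHz = 12.2 MHz.
48 MHz mod fs = 17.3 MHz.
17.3 MHz > fs/2 = 15.35 MHz, folds to fs − 17.3 MHz = 13.4 MHz.
65.85 MHz mod fs = 4.45 MHz.
4.45 MHz ≤ fs/2 = 15.35 MHz, appears at 4.45 MHz.
79.15 MHz mod fs = 17.75 MHz.
17.75 MHz > fs/2 = 15.35 MHz, folds to fs − 17.75 MHz = 12.95 MHz.
75.2 MHz mod fs = 13.8 MHz.
13.8 MHz ≤ fs/2 = 15.35 MHz, appears at 13.8 MHz.
Distinct values: {4.45 MHz, 12.2 MHz, 12.95 MHz, 13.4 MHz, 13.8 MHz}.

4.45 MHz, 12.2 MHz, 12.95 MHz, 13.4 MHz, 13.8 MHz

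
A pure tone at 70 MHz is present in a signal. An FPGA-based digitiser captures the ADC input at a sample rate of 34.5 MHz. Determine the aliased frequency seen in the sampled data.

1 MHz

70 MHz mod fs = 1 MHz.
1 MHz ≤ fs/2 = 17.25 MHz, appears at 1 MHz.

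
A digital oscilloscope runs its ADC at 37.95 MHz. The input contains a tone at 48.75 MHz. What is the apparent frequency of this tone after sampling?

48.75 MHz mod fs = 10.8 MHz.
10.8 MHz ≤ fs/2 = 18.975 MHz, appears at 10.8 MHz.

10.8 MHz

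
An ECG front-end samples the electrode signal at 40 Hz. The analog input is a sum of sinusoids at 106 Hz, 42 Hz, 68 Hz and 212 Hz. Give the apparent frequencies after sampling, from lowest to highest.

fs/2 = 20 Hz.
106 Hz mod fs = 26 Hz.
26 Hz > fs/2 = 20 Hz, folds to fs − 26 Hz = 14 Hz.
42 Hz mod fs = 2 Hz.
2 Hz ≤ fs/2 = 20 Hz, appears at 2 Hz.
68 Hz mod fs = 28 Hz.
28 Hz > fs/2 = 20 Hz, folds to fs − 28 Hz = 12 Hz.
212 Hz mod fs = 12 Hz.
12 Hz ≤ fs/2 = 20 Hz, appears at 12 Hz.
Distinct values: {2 Hz, 12 Hz, 14 Hz}.

2 Hz, 12 Hz, 14 Hz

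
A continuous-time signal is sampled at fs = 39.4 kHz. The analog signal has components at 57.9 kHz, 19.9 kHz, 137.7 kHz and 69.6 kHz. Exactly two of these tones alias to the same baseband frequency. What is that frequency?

19.5 kHz

fs/2 = 19.7 kHz.
57.9 kHz mod fs = 18.5 kHz.
18.5 kHz ≤ fs/2 = 19.7 kHz, appears at 18.5 kHz.
19.9 kHz > fs/2 = 19.7 kHz, folds to fs − 19.9 kHz = 19.5 kHz.
137.7 kHz mod fs = 19.5 kHz.
19.5 kHz ≤ fs/2 = 19.7 kHz, appears at 19.5 kHz.
69.6 kHz mod fs = 30.2 kHz.
30.2 kHz > fs/2 = 19.7 kHz, folds to fs − 30.2 kHz = 9.2 kHz.
19.9 kHz and 137.7 kHz both map to 19.5 kHz.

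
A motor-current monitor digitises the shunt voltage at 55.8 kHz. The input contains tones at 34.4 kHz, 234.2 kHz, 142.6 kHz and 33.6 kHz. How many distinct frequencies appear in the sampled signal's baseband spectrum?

4

fs/2 = 27.9 kHz.
34.4 kHz > fs/2 = 27.9 kHz, folds to fs − 34.4 kHz = 21.4 kHz.
234.2 kHz mod fs = 11 kHz.
11 kHz ≤ fs/2 = 27.9 kHz, appears at 11 kHz.
142.6 kHz mod fs = 31 kHz.
31 kHz > fs/2 = 27.9 kHz, folds to fs − 31 kHz = 24.8 kHz.
33.6 kHz > fs/2 = 27.9 kHz, folds to fs − 33.6 kHz = 22.2 kHz.
Distinct values: {11 kHz, 21.4 kHz, 22.2 kHz, 24.8 kHz} → 4.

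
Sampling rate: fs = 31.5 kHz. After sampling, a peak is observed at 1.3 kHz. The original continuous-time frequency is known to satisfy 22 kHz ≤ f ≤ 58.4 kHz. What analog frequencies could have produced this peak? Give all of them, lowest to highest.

Frequencies that alias to 1.3 kHz are k·fs ± 1.3 kHz for integer k ≥ 0.
k=0: 1.3 kHz.
k=1: 30.2 kHz, 32.8 kHz.
k=2: 61.7 kHz, 64.3 kHz.
Within [22 kHz, 58.4 kHz]: 30.2 kHz, 32.8 kHz.

30.2 kHz, 32.8 kHz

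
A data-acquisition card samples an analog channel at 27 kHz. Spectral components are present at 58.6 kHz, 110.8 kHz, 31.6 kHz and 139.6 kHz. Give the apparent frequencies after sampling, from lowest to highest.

2.8 kHz, 4.6 kHz

fs/2 = 13.5 kHz.
58.6 kHz mod fs = 4.6 kHz.
4.6 kHz ≤ fs/2 = 13.5 kHz, appears at 4.6 kHz.
110.8 kHz mod fs = 2.8 kHz.
2.8 kHz ≤ fs/2 = 13.5 kHz, appears at 2.8 kHz.
31.6 kHz mod fs = 4.6 kHz.
4.6 kHz ≤ fs/2 = 13.5 kHz, appears at 4.6 kHz.
139.6 kHz mod fs = 4.6 kHz.
4.6 kHz ≤ fs/2 = 13.5 kHz, appears at 4.6 kHz.
Distinct values: {2.8 kHz, 4.6 kHz}.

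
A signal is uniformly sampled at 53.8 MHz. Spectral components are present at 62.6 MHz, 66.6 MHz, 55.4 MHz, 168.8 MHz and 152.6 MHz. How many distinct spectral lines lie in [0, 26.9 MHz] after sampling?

fs/2 = 26.9 MHz.
62.6 MHz mod fs = 8.8 MHz.
8.8 MHz ≤ fs/2 = 26.9 MHz, appears at 8.8 MHz.
66.6 MHz mod fs = 12.8 MHz.
12.8 MHz ≤ fs/2 = 26.9 MHz, appears at 12.8 MHz.
55.4 MHz mod fs = 1.6 MHz.
1.6 MHz ≤ fs/2 = 26.9 MHz, appears at 1.6 MHz.
168.8 MHz mod fs = 7.4 MHz.
7.4 MHz ≤ fs/2 = 26.9 MHz, appears at 7.4 MHz.
152.6 MHz mod fs = 45 MHz.
45 MHz > fs/2 = 26.9 MHz, folds to fs − 45 MHz = 8.8 MHz.
Distinct values: {1.6 MHz, 7.4 MHz, 8.8 MHz, 12.8 MHz} → 4.

4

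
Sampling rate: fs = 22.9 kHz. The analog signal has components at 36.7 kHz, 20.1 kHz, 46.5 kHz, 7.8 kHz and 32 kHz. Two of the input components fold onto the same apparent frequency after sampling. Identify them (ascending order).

32 kHz, 36.7 kHz

fs/2 = 11.45 kHz.
36.7 kHz mod fs = 13.8 kHz.
13.8 kHz > fs/2 = 11.45 kHz, folds to fs − 13.8 kHz = 9.1 kHz.
20.1 kHz > fs/2 = 11.45 kHz, folds to fs − 20.1 kHz = 2.8 kHz.
46.5 kHz mod fs = 0.7 kHz.
0.7 kHz ≤ fs/2 = 11.45 kHz, appears at 0.7 kHz.
7.8 kHz ≤ fs/2 = 11.45 kHz, passes unchanged.
32 kHz mod fs = 9.1 kHz.
9.1 kHz ≤ fs/2 = 11.45 kHz, appears at 9.1 kHz.
32 kHz and 36.7 kHz both map to 9.1 kHz.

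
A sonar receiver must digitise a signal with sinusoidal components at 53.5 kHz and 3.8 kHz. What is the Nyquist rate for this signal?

Highest-frequency component: 53.5 kHz.
Nyquist rate = 2 × 53.5 kHz = 107 kHz.

107 kHz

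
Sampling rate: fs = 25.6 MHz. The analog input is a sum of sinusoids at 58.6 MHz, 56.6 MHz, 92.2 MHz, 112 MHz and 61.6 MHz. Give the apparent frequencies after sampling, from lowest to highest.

5.4 MHz, 7.4 MHz, 9.6 MHz, 10.2 MHz, 10.4 MHz

fs/2 = 12.8 MHz.
58.6 MHz mod fs = 7.4 MHz.
7.4 MHz ≤ fs/2 = 12.8 MHz, appears at 7.4 MHz.
56.6 MHz mod fs = 5.4 MHz.
5.4 MHz ≤ fs/2 = 12.8 MHz, appears at 5.4 MHz.
92.2 MHz mod fs = 15.4 MHz.
15.4 MHz > fs/2 = 12.8 MHz, folds to fs − 15.4 MHz = 10.2 MHz.
112 MHz mod fs = 9.6 MHz.
9.6 MHz ≤ fs/2 = 12.8 MHz, appears at 9.6 MHz.
61.6 MHz mod fs = 10.4 MHz.
10.4 MHz ≤ fs/2 = 12.8 MHz, appears at 10.4 MHz.
Distinct values: {5.4 MHz, 7.4 MHz, 9.6 MHz, 10.2 MHz, 10.4 MHz}.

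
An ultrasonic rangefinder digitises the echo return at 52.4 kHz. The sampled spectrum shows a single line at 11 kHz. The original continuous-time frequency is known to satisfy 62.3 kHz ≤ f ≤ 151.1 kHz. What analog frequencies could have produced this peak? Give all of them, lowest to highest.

63.4 kHz, 93.8 kHz, 115.8 kHz, 146.2 kHz

Frequencies that alias to 11 kHz are k·fs ± 11 kHz for integer k ≥ 0.
k=0: 11 kHz.
k=1: 41.4 kHz, 63.4 kHz.
k=2: 93.8 kHz, 115.8 kHz.
k=3: 146.2 kHz, 168.2 kHz.
k=4: 198.6 kHz, 220.6 kHz.
Within [62.3 kHz, 151.1 kHz]: 63.4 kHz, 93.8 kHz, 115.8 kHz, 146.2 kHz.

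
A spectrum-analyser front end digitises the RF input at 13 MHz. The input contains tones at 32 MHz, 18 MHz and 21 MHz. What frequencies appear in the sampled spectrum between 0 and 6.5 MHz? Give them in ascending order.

fs/2 = 6.5 MHz.
32 MHz mod fs = 6 MHz.
6 MHz ≤ fs/2 = 6.5 MHz, appears at 6 MHz.
18 MHz mod fs = 5 MHz.
5 MHz ≤ fs/2 = 6.5 MHz, appears at 5 MHz.
21 MHz mod fs = 8 MHz.
8 MHz > fs/2 = 6.5 MHz, folds to fs − 8 MHz = 5 MHz.
Distinct values: {5 MHz, 6 MHz}.

5 MHz, 6 MHz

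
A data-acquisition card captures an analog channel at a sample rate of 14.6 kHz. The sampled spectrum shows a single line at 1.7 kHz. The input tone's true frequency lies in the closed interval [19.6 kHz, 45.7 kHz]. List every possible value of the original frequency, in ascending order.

27.5 kHz, 30.9 kHz, 42.1 kHz, 45.5 kHz

Frequencies that alias to 1.7 kHz are k·fs ± 1.7 kHz for integer k ≥ 0.
k=0: 1.7 kHz.
k=1: 12.9 kHz, 16.3 kHz.
k=2: 27.5 kHz, 30.9 kHz.
k=3: 42.1 kHz, 45.5 kHz.
k=4: 56.7 kHz, 60.1 kHz.
Within [19.6 kHz, 45.7 kHz]: 27.5 kHz, 30.9 kHz, 42.1 kHz, 45.5 kHz.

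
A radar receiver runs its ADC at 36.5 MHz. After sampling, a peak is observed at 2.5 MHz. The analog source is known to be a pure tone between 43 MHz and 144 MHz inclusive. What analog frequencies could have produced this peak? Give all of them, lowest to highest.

Frequencies that alias to 2.5 MHz are k·fs ± 2.5 MHz for integer k ≥ 0.
k=0: 2.5 MHz.
k=1: 34 MHz, 39 MHz.
k=2: 70.5 MHz, 75.5 MHz.
k=3: 107 MHz, 112 MHz.
k=4: 143.5 MHz, 148.5 MHz.
k=5: 180 MHz, 185 MHz.
Within [43 MHz, 144 MHz]: 70.5 MHz, 75.5 MHz, 107 MHz, 112 MHz, 143.5 MHz.

70.5 MHz, 75.5 MHz, 107 MHz, 112 MHz, 143.5 MHz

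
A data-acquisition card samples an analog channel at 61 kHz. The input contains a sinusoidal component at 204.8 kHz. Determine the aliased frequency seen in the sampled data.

204.8 kHz mod fs = 21.8 kHz.
21.8 kHz ≤ fs/2 = 30.5 kHz, appears at 21.8 kHz.

21.8 kHz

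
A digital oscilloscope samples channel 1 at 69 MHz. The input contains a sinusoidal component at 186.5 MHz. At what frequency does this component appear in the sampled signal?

186.5 MHz mod fs = 48.5 MHz.
48.5 MHz > fs/2 = 34.5 MHz, folds to fs − 48.5 MHz = 20.5 MHz.

20.5 MHz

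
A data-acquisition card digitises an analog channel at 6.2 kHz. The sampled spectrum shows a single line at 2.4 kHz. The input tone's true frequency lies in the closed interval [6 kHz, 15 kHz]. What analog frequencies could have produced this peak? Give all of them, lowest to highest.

Frequencies that alias to 2.4 kHz are k·fs ± 2.4 kHz for integer k ≥ 0.
k=0: 2.4 kHz.
k=1: 3.8 kHz, 8.6 kHz.
k=2: 10 kHz, 14.8 kHz.
k=3: 16.2 kHz, 21 kHz.
Within [6 kHz, 15 kHz]: 8.6 kHz, 10 kHz, 14.8 kHz.

8.6 kHz, 10 kHz, 14.8 kHz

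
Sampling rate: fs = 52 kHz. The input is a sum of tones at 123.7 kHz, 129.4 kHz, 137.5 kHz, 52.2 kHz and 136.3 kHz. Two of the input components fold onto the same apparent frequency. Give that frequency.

fs/2 = 26 kHz.
123.7 kHz mod fs = 19.7 kHz.
19.7 kHz ≤ fs/2 = 26 kHz, appears at 19.7 kHz.
129.4 kHz mod fs = 25.4 kHz.
25.4 kHz ≤ fs/2 = 26 kHz, appears at 25.4 kHz.
137.5 kHz mod fs = 33.5 kHz.
33.5 kHz > fs/2 = 26 kHz, folds to fs − 33.5 kHz = 18.5 kHz.
52.2 kHz mod fs = 0.2 kHz.
0.2 kHz ≤ fs/2 = 26 kHz, appears at 0.2 kHz.
136.3 kHz mod fs = 32.3 kHz.
32.3 kHz > fs/2 = 26 kHz, folds to fs − 32.3 kHz = 19.7 kHz.
123.7 kHz and 136.3 kHz both map to 19.7 kHz.

19.7 kHz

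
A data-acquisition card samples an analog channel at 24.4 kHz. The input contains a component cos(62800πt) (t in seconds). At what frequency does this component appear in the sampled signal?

ω = 62800π rad/s → f = ω/(2π) = 31400 Hz = 31.4 kHz.
31.4 kHz mod fs = 7 kHz.
7 kHz ≤ fs/2 = 12.2 kHz, appears at 7 kHz.

7 kHz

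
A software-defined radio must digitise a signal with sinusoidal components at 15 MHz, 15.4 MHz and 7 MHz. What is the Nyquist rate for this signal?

Highest-frequency component: 15.4 MHz.
Nyquist rate = 2 × 15.4 MHz = 30.8 MHz.

30.8 MHz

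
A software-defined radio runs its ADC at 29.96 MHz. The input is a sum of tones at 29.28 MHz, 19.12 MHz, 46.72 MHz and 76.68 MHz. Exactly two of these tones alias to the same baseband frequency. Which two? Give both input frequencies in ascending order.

46.72 MHz, 76.68 MHz

fs/2 = 14.98 MHz.
29.28 MHz > fs/2 = 14.98 MHz, folds to fs − 29.28 MHz = 0.68 MHz.
19.12 MHz > fs/2 = 14.98 MHz, folds to fs − 19.12 MHz = 10.84 MHz.
46.72 MHz mod fs = 16.76 MHz.
16.76 MHz > fs/2 = 14.98 MHz, folds to fs − 16.76 MHz = 13.2 MHz.
76.68 MHz mod fs = 16.76 MHz.
16.76 MHz > fs/2 = 14.98 MHz, folds to fs − 16.76 MHz = 13.2 MHz.
46.72 MHz and 76.68 MHz both map to 13.2 MHz.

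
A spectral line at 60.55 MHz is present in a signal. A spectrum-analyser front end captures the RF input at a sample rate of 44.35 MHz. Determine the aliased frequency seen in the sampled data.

60.55 MHz mod fs = 16.2 MHz.
16.2 MHz ≤ fs/2 = 22.175 MHz, appears at 16.2 MHz.

16.2 MHz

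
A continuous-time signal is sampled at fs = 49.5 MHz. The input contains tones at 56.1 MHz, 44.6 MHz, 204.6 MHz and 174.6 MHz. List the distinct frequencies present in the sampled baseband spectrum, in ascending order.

fs/2 = 24.75 MHz.
56.1 MHz mod fs = 6.6 MHz.
6.6 MHz ≤ fs/2 = 24.75 MHz, appears at 6.6 MHz.
44.6 MHz > fs/2 = 24.75 MHz, folds to fs − 44.6 MHz = 4.9 MHz.
204.6 MHz mod fs = 6.6 MHz.
6.6 MHz ≤ fs/2 = 24.75 MHz, appears at 6.6 MHz.
174.6 MHz mod fs = 26.1 MHz.
26.1 MHz > fs/2 = 24.75 MHz, folds to fs − 26.1 MHz = 23.4 MHz.
Distinct values: {4.9 MHz, 6.6 MHz, 23.4 MHz}.

4.9 MHz, 6.6 MHz, 23.4 MHz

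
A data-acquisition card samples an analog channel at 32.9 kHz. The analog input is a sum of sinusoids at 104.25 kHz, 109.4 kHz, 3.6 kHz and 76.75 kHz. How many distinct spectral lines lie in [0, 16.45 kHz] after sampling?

fs/2 = 16.45 kHz.
104.25 kHz mod fs = 5.55 kHz.
5.55 kHz ≤ fs/2 = 16.45 kHz, appears at 5.55 kHz.
109.4 kHz mod fs = 10.7 kHz.
10.7 kHz ≤ fs/2 = 16.45 kHz, appears at 10.7 kHz.
3.6 kHz ≤ fs/2 = 16.45 kHz, passes unchanged.
76.75 kHz mod fs = 10.95 kHz.
10.95 kHz ≤ fs/2 = 16.45 kHz, appears at 10.95 kHz.
Distinct values: {3.6 kHz, 5.55 kHz, 10.7 kHz, 10.95 kHz} → 4.

4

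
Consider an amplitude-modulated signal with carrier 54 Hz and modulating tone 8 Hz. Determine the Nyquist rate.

AM sidebands sit at fc ± fm = 46 Hz and 62 Hz.
Highest-frequency component: 62 Hz.
Nyquist rate = 2 × 62 Hz = 124 Hz.

124 Hz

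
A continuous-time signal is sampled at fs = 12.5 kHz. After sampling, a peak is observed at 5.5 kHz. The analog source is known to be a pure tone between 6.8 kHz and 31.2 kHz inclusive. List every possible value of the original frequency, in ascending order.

Frequencies that alias to 5.5 kHz are k·fs ± 5.5 kHz for integer k ≥ 0.
k=0: 5.5 kHz.
k=1: 7 kHz, 18 kHz.
k=2: 19.5 kHz, 30.5 kHz.
k=3: 32 kHz, 43 kHz.
Within [6.8 kHz, 31.2 kHz]: 7 kHz, 18 kHz, 19.5 kHz, 30.5 kHz.

7 kHz, 18 kHz, 19.5 kHz, 30.5 kHz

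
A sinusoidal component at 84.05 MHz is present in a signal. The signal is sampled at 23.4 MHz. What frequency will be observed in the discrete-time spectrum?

84.05 MHz mod fs = 13.85 MHz.
13.85 MHz > fs/2 = 11.7 MHz, folds to fs − 13.85 MHz = 9.55 MHz.

9.55 MHz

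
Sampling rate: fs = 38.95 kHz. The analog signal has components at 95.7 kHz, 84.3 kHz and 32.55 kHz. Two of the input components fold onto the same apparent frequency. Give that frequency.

6.4 kHz

fs/2 = 19.475 kHz.
95.7 kHz mod fs = 17.8 kHz.
17.8 kHz ≤ fs/2 = 19.475 kHz, appears at 17.8 kHz.
84.3 kHz mod fs = 6.4 kHz.
6.4 kHz ≤ fs/2 = 19.475 kHz, appears at 6.4 kHz.
32.55 kHz > fs/2 = 19.475 kHz, folds to fs − 32.55 kHz = 6.4 kHz.
32.55 kHz and 84.3 kHz both map to 6.4 kHz.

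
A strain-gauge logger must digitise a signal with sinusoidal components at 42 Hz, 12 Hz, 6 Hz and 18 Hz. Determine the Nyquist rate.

84 Hz

Highest-frequency component: 42 Hz.
Nyquist rate = 2 × 42 Hz = 84 Hz.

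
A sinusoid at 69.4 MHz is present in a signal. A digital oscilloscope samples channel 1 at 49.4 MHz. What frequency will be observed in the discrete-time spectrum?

69.4 MHz mod fs = 20 MHz.
20 MHz ≤ fs/2 = 24.7 MHz, appears at 20 MHz.

20 MHz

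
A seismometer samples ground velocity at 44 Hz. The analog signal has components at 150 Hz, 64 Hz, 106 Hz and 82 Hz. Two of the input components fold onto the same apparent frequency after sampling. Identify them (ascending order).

106 Hz, 150 Hz

fs/2 = 22 Hz.
150 Hz mod fs = 18 Hz.
18 Hz ≤ fs/2 = 22 Hz, appears at 18 Hz.
64 Hz mod fs = 20 Hz.
20 Hz ≤ fs/2 = 22 Hz, appears at 20 Hz.
106 Hz mod fs = 18 Hz.
18 Hz ≤ fs/2 = 22 Hz, appears at 18 Hz.
82 Hz mod fs = 38 Hz.
38 Hz > fs/2 = 22 Hz, folds to fs − 38 Hz = 6 Hz.
106 Hz and 150 Hz both map to 18 Hz.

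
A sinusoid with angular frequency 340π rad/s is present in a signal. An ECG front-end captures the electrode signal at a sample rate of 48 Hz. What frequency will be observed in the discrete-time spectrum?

ω = 340π rad/s → f = ω/(2π) = 170 Hz.
170 Hz mod fs = 26 Hz.
26 Hz > fs/2 = 24 Hz, folds to fs − 26 Hz = 22 Hz.

22 Hz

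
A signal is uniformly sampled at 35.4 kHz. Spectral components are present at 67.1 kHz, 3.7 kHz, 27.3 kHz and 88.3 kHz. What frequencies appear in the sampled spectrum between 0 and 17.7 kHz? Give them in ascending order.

3.7 kHz, 8.1 kHz, 17.5 kHz

fs/2 = 17.7 kHz.
67.1 kHz mod fs = 31.7 kHz.
31.7 kHz > fs/2 = 17.7 kHz, folds to fs − 31.7 kHz = 3.7 kHz.
3.7 kHz ≤ fs/2 = 17.7 kHz, passes unchanged.
27.3 kHz > fs/2 = 17.7 kHz, folds to fs − 27.3 kHz = 8.1 kHz.
88.3 kHz mod fs = 17.5 kHz.
17.5 kHz ≤ fs/2 = 17.7 kHz, appears at 17.5 kHz.
Distinct values: {3.7 kHz, 8.1 kHz, 17.5 kHz}.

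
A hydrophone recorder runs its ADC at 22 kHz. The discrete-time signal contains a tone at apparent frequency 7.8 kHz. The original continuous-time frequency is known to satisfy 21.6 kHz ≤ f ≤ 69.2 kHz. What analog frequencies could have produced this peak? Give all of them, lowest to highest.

Frequencies that alias to 7.8 kHz are k·fs ± 7.8 kHz for integer k ≥ 0.
k=0: 7.8 kHz.
k=1: 14.2 kHz, 29.8 kHz.
k=2: 36.2 kHz, 51.8 kHz.
k=3: 58.2 kHz, 73.8 kHz.
k=4: 80.2 kHz, 95.8 kHz.
Within [21.6 kHz, 69.2 kHz]: 29.8 kHz, 36.2 kHz, 51.8 kHz, 58.2 kHz.

29.8 kHz, 36.2 kHz, 51.8 kHz, 58.2 kHz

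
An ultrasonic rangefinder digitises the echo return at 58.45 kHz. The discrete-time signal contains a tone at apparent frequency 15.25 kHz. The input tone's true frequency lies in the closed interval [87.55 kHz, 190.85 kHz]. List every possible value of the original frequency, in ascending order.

Frequencies that alias to 15.25 kHz are k·fs ± 15.25 kHz for integer k ≥ 0.
k=0: 15.25 kHz.
k=1: 43.2 kHz, 73.7 kHz.
k=2: 101.65 kHz, 132.15 kHz.
k=3: 160.1 kHz, 190.6 kHz.
k=4: 218.55 kHz, 249.05 kHz.
Within [87.55 kHz, 190.85 kHz]: 101.65 kHz, 132.15 kHz, 160.1 kHz, 190.6 kHz.

101.65 kHz, 132.15 kHz, 160.1 kHz, 190.6 kHz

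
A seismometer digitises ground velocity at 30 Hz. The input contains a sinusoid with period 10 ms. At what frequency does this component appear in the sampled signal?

T = 10 ms → f = 1/T = 100 Hz.
100 Hz mod fs = 10 Hz.
10 Hz ≤ fs/2 = 15 Hz, appears at 10 Hz.

10 Hz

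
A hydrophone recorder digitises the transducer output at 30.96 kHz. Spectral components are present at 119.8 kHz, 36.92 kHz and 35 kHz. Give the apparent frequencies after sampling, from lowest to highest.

4.04 kHz, 5.96 kHz

fs/2 = 15.48 kHz.
119.8 kHz mod fs = 26.92 kHz.
26.92 kHz > fs/2 = 15.48 kHz, folds to fs − 26.92 kHz = 4.04 kHz.
36.92 kHz mod fs = 5.96 kHz.
5.96 kHz ≤ fs/2 = 15.48 kHz, appears at 5.96 kHz.
35 kHz mod fs = 4.04 kHz.
4.04 kHz ≤ fs/2 = 15.48 kHz, appears at 4.04 kHz.
Distinct values: {4.04 kHz, 5.96 kHz}.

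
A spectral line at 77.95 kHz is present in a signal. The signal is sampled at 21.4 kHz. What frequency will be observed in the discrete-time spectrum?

7.65 kHz

77.95 kHz mod fs = 13.75 kHz.
13.75 kHz > fs/2 = 10.7 kHz, folds to fs − 13.75 kHz = 7.65 kHz.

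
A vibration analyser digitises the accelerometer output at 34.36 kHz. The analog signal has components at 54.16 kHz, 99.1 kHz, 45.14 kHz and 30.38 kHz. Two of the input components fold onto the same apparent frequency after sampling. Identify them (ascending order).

30.38 kHz, 99.1 kHz

fs/2 = 17.18 kHz.
54.16 kHz mod fs = 19.8 kHz.
19.8 kHz > fs/2 = 17.18 kHz, folds to fs − 19.8 kHz = 14.56 kHz.
99.1 kHz mod fs = 30.38 kHz.
30.38 kHz > fs/2 = 17.18 kHz, folds to fs − 30.38 kHz = 3.98 kHz.
45.14 kHz mod fs = 10.78 kHz.
10.78 kHz ≤ fs/2 = 17.18 kHz, appears at 10.78 kHz.
30.38 kHz > fs/2 = 17.18 kHz, folds to fs − 30.38 kHz = 3.98 kHz.
30.38 kHz and 99.1 kHz both map to 3.98 kHz.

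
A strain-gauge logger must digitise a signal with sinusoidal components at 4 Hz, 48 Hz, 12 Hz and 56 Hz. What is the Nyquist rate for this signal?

112 Hz

Highest-frequency component: 56 Hz.
Nyquist rate = 2 × 56 Hz = 112 Hz.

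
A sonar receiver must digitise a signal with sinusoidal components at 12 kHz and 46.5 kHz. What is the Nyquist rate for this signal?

93 kHz

Highest-frequency component: 46.5 kHz.
Nyquist rate = 2 × 46.5 kHz = 93 kHz.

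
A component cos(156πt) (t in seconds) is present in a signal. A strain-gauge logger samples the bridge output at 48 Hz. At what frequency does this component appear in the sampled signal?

ω = 156π rad/s → f = ω/(2π) = 78 Hz.
78 Hz mod fs = 30 Hz.
30 Hz > fs/2 = 24 Hz, folds to fs − 30 Hz = 18 Hz.

18 Hz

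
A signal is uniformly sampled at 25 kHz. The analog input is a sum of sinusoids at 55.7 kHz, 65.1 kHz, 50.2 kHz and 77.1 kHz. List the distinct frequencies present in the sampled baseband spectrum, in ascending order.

0.2 kHz, 2.1 kHz, 5.7 kHz, 9.9 kHz

fs/2 = 12.5 kHz.
55.7 kHz mod fs = 5.7 kHz.
5.7 kHz ≤ fs/2 = 12.5 kHz, appears at 5.7 kHz.
65.1 kHz mod fs = 15.1 kHz.
15.1 kHz > fs/2 = 12.5 kHz, folds to fs − 15.1 kHz = 9.9 kHz.
50.2 kHz mod fs = 0.2 kHz.
0.2 kHz ≤ fs/2 = 12.5 kHz, appears at 0.2 kHz.
77.1 kHz mod fs = 2.1 kHz.
2.1 kHz ≤ fs/2 = 12.5 kHz, appears at 2.1 kHz.
Distinct values: {0.2 kHz, 2.1 kHz, 5.7 kHz, 9.9 kHz}.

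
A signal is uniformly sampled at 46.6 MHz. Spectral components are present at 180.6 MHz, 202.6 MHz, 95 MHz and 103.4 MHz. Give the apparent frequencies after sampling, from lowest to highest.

1.8 MHz, 5.8 MHz, 10.2 MHz, 16.2 MHz

fs/2 = 23.3 MHz.
180.6 MHz mod fs = 40.8 MHz.
40.8 MHz > fs/2 = 23.3 MHz, folds to fs − 40.8 MHz = 5.8 MHz.
202.6 MHz mod fs = 16.2 MHz.
16.2 MHz ≤ fs/2 = 23.3 MHz, appears at 16.2 MHz.
95 MHz mod fs = 1.8 MHz.
1.8 MHz ≤ fs/2 = 23.3 MHz, appears at 1.8 MHz.
103.4 MHz mod fs = 10.2 MHz.
10.2 MHz ≤ fs/2 = 23.3 MHz, appears at 10.2 MHz.
Distinct values: {1.8 MHz, 5.8 MHz, 10.2 MHz, 16.2 MHz}.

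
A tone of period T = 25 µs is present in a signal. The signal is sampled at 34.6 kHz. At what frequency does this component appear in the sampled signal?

T = 25 µs → f = 1/T = 40 kHz.
40 kHz mod fs = 5.4 kHz.
5.4 kHz ≤ fs/2 = 17.3 kHz, appears at 5.4 kHz.

5.4 kHz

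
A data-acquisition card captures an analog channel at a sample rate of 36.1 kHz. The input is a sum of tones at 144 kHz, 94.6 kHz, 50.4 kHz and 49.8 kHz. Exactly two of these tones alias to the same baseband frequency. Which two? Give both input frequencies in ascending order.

49.8 kHz, 94.6 kHz

fs/2 = 18.05 kHz.
144 kHz mod fs = 35.7 kHz.
35.7 kHz > fs/2 = 18.05 kHz, folds to fs − 35.7 kHz = 0.4 kHz.
94.6 kHz mod fs = 22.4 kHz.
22.4 kHz > fs/2 = 18.05 kHz, folds to fs − 22.4 kHz = 13.7 kHz.
50.4 kHz mod fs = 14.3 kHz.
14.3 kHz ≤ fs/2 = 18.05 kHz, appears at 14.3 kHz.
49.8 kHz mod fs = 13.7 kHz.
13.7 kHz ≤ fs/2 = 18.05 kHz, appears at 13.7 kHz.
49.8 kHz and 94.6 kHz both map to 13.7 kHz.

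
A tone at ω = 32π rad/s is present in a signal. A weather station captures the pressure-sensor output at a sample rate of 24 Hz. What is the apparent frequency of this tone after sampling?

ω = 32π rad/s → f = ω/(2π) = 16 Hz.
16 Hz > fs/2 = 12 Hz, folds to fs − 16 Hz = 8 Hz.

8 Hz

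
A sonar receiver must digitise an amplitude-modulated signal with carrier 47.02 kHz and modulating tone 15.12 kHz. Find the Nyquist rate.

AM sidebands sit at fc ± fm = 31.9 kHz and 62.14 kHz.
Highest-frequency component: 62.14 kHz.
Nyquist rate = 2 × 62.14 kHz = 124.28 kHz.

124.28 kHz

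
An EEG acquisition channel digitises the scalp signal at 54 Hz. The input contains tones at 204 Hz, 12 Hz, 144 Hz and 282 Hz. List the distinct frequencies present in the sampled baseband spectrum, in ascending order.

12 Hz, 18 Hz

fs/2 = 27 Hz.
204 Hz mod fs = 42 Hz.
42 Hz > fs/2 = 27 Hz, folds to fs − 42 Hz = 12 Hz.
12 Hz ≤ fs/2 = 27 Hz, passes unchanged.
144 Hz mod fs = 36 Hz.
36 Hz > fs/2 = 27 Hz, folds to fs − 36 Hz = 18 Hz.
282 Hz mod fs = 12 Hz.
12 Hz ≤ fs/2 = 27 Hz, appears at 12 Hz.
Distinct values: {12 Hz, 18 Hz}.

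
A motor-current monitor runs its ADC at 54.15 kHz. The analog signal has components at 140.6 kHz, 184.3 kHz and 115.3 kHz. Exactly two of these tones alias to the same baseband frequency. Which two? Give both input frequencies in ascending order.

fs/2 = 27.075 kHz.
140.6 kHz mod fs = 32.3 kHz.
32.3 kHz > fs/2 = 27.075 kHz, folds to fs − 32.3 kHz = 21.85 kHz.
184.3 kHz mod fs = 21.85 kHz.
21.85 kHz ≤ fs/2 = 27.075 kHz, appears at 21.85 kHz.
115.3 kHz mod fs = 7 kHz.
7 kHz ≤ fs/2 = 27.075 kHz, appears at 7 kHz.
140.6 kHz and 184.3 kHz both map to 21.85 kHz.

140.6 kHz, 184.3 kHz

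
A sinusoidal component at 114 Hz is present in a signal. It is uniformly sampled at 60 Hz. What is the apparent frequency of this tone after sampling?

114 Hz mod fs = 54 Hz.
54 Hz > fs/2 = 30 Hz, folds to fs − 54 Hz = 6 Hz.

6 Hz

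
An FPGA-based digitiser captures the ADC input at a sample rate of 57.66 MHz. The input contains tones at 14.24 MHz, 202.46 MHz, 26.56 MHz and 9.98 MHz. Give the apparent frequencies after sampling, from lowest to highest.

fs/2 = 28.83 MHz.
14.24 MHz ≤ fs/2 = 28.83 MHz, passes unchanged.
202.46 MHz mod fs = 29.48 MHz.
29.48 MHz > fs/2 = 28.83 MHz, folds to fs − 29.48 MHz = 28.18 MHz.
26.56 MHz ≤ fs/2 = 28.83 MHz, passes unchanged.
9.98 MHz ≤ fs/2 = 28.83 MHz, passes unchanged.
Distinct values: {9.98 MHz, 14.24 MHz, 26.56 MHz, 28.18 MHz}.

9.98 MHz, 14.24 MHz, 26.56 MHz, 28.18 MHz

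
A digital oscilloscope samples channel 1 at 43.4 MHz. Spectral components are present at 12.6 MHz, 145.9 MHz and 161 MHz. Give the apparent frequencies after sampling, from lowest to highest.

fs/2 = 21.7 MHz.
12.6 MHz ≤ fs/2 = 21.7 MHz, passes unchanged.
145.9 MHz mod fs = 15.7 MHz.
15.7 MHz ≤ fs/2 = 21.7 MHz, appears at 15.7 MHz.
161 MHz mod fs = 30.8 MHz.
30.8 MHz > fs/2 = 21.7 MHz, folds to fs − 30.8 MHz = 12.6 MHz.
Distinct values: {12.6 MHz, 15.7 MHz}.

12.6 MHz, 15.7 MHz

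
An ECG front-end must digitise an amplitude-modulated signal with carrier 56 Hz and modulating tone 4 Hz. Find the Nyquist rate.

AM sidebands sit at fc ± fm = 52 Hz and 60 Hz.
Highest-frequency component: 60 Hz.
Nyquist rate = 2 × 60 Hz = 120 Hz.

120 Hz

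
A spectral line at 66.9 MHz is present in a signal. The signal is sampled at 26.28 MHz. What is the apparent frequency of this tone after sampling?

66.9 MHz mod fs = 14.34 MHz.
14.34 MHz > fs/2 = 13.14 MHz, folds to fs − 14.34 MHz = 11.94 MHz.

11.94 MHz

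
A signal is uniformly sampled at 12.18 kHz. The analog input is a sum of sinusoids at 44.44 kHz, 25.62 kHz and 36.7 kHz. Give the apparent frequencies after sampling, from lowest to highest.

0.16 kHz, 1.26 kHz, 4.28 kHz

fs/2 = 6.09 kHz.
44.44 kHz mod fs = 7.9 kHz.
7.9 kHz > fs/2 = 6.09 kHz, folds to fs − 7.9 kHz = 4.28 kHz.
25.62 kHz mod fs = 1.26 kHz.
1.26 kHz ≤ fs/2 = 6.09 kHz, appears at 1.26 kHz.
36.7 kHz mod fs = 0.16 kHz.
0.16 kHz ≤ fs/2 = 6.09 kHz, appears at 0.16 kHz.
Distinct values: {0.16 kHz, 1.26 kHz, 4.28 kHz}.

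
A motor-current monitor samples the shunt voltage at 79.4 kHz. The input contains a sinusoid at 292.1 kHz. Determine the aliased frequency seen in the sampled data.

25.5 kHz

292.1 kHz mod fs = 53.9 kHz.
53.9 kHz > fs/2 = 39.7 kHz, folds to fs − 53.9 kHz = 25.5 kHz.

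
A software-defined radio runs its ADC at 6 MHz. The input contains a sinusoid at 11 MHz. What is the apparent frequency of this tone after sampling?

11 MHz mod fs = 5 MHz.
5 MHz > fs/2 = 3 MHz, folds to fs − 5 MHz = 1 MHz.

1 MHz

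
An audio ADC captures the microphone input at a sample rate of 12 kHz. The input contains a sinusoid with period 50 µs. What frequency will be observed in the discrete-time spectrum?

4 kHz

T = 50 µs → f = 1/T = 20 kHz.
20 kHz mod fs = 8 kHz.
8 kHz > fs/2 = 6 kHz, folds to fs − 8 kHz = 4 kHz.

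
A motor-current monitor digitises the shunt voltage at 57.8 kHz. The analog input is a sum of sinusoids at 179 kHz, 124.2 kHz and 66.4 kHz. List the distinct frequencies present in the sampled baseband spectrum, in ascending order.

fs/2 = 28.9 kHz.
179 kHz mod fs = 5.6 kHz.
5.6 kHz ≤ fs/2 = 28.9 kHz, appears at 5.6 kHz.
124.2 kHz mod fs = 8.6 kHz.
8.6 kHz ≤ fs/2 = 28.9 kHz, appears at 8.6 kHz.
66.4 kHz mod fs = 8.6 kHz.
8.6 kHz ≤ fs/2 = 28.9 kHz, appears at 8.6 kHz.
Distinct values: {5.6 kHz, 8.6 kHz}.

5.6 kHz, 8.6 kHz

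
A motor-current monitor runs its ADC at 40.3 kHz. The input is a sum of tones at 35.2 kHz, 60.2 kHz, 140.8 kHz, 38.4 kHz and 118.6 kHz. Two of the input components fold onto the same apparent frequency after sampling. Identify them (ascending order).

60.2 kHz, 140.8 kHz

fs/2 = 20.15 kHz.
35.2 kHz > fs/2 = 20.15 kHz, folds to fs − 35.2 kHz = 5.1 kHz.
60.2 kHz mod fs = 19.9 kHz.
19.9 kHz ≤ fs/2 = 20.15 kHz, appears at 19.9 kHz.
140.8 kHz mod fs = 19.9 kHz.
19.9 kHz ≤ fs/2 = 20.15 kHz, appears at 19.9 kHz.
38.4 kHz > fs/2 = 20.15 kHz, folds to fs − 38.4 kHz = 1.9 kHz.
118.6 kHz mod fs = 38 kHz.
38 kHz > fs/2 = 20.15 kHz, folds to fs − 38 kHz = 2.3 kHz.
60.2 kHz and 140.8 kHz both map to 19.9 kHz.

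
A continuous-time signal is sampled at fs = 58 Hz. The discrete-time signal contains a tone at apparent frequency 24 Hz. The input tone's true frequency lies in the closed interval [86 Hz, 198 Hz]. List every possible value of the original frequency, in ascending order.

Frequencies that alias to 24 Hz are k·fs ± 24 Hz for integer k ≥ 0.
k=0: 24 Hz.
k=1: 34 Hz, 82 Hz.
k=2: 92 Hz, 140 Hz.
k=3: 150 Hz, 198 Hz.
k=4: 208 Hz, 256 Hz.
Within [86 Hz, 198 Hz]: 92 Hz, 140 Hz, 150 Hz, 198 Hz.

92 Hz, 140 Hz, 150 Hz, 198 Hz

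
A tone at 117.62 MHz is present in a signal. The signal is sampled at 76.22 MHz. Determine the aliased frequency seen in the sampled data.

34.82 MHz

117.62 MHz mod fs = 41.4 MHz.
41.4 MHz > fs/2 = 38.11 MHz, folds to fs − 41.4 MHz = 34.82 MHz.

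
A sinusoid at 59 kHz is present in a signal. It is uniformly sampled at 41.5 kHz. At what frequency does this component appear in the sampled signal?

17.5 kHz

59 kHz mod fs = 17.5 kHz.
17.5 kHz ≤ fs/2 = 20.75 kHz, appears at 17.5 kHz.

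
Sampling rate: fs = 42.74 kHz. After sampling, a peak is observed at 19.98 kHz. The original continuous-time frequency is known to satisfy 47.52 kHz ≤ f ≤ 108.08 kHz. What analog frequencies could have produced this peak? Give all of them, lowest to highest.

62.72 kHz, 65.5 kHz, 105.46 kHz

Frequencies that alias to 19.98 kHz are k·fs ± 19.98 kHz for integer k ≥ 0.
k=0: 19.98 kHz.
k=1: 22.76 kHz, 62.72 kHz.
k=2: 65.5 kHz, 105.46 kHz.
k=3: 108.24 kHz, 148.2 kHz.
Within [47.52 kHz, 108.08 kHz]: 62.72 kHz, 65.5 kHz, 105.46 kHz.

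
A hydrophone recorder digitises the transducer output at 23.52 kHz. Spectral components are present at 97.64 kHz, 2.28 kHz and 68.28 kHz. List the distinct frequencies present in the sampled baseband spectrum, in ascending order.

2.28 kHz, 3.56 kHz

fs/2 = 11.76 kHz.
97.64 kHz mod fs = 3.56 kHz.
3.56 kHz ≤ fs/2 = 11.76 kHz, appears at 3.56 kHz.
2.28 kHz ≤ fs/2 = 11.76 kHz, passes unchanged.
68.28 kHz mod fs = 21.24 kHz.
21.24 kHz > fs/2 = 11.76 kHz, folds to fs − 21.24 kHz = 2.28 kHz.
Distinct values: {2.28 kHz, 3.56 kHz}.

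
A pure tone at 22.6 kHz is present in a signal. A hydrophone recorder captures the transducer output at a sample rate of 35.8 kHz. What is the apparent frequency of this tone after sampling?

22.6 kHz > fs/2 = 17.9 kHz, folds to fs − 22.6 kHz = 13.2 kHz.

13.2 kHz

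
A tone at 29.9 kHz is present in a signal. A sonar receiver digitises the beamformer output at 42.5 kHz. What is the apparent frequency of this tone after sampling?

12.6 kHz

29.9 kHz > fs/2 = 21.25 kHz, folds to fs − 29.9 kHz = 12.6 kHz.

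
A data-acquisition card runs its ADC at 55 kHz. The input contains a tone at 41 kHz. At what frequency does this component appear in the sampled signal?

14 kHz

41 kHz > fs/2 = 27.5 kHz, folds to fs − 41 kHz = 14 kHz.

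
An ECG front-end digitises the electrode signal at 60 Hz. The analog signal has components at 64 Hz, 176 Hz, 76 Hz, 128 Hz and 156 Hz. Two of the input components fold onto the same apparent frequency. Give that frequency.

fs/2 = 30 Hz.
64 Hz mod fs = 4 Hz.
4 Hz ≤ fs/2 = 30 Hz, appears at 4 Hz.
176 Hz mod fs = 56 Hz.
56 Hz > fs/2 = 30 Hz, folds to fs − 56 Hz = 4 Hz.
76 Hz mod fs = 16 Hz.
16 Hz ≤ fs/2 = 30 Hz, appears at 16 Hz.
128 Hz mod fs = 8 Hz.
8 Hz ≤ fs/2 = 30 Hz, appears at 8 Hz.
156 Hz mod fs = 36 Hz.
36 Hz > fs/2 = 30 Hz, folds to fs − 36 Hz = 24 Hz.
64 Hz and 176 Hz both map to 4 Hz.

4 Hz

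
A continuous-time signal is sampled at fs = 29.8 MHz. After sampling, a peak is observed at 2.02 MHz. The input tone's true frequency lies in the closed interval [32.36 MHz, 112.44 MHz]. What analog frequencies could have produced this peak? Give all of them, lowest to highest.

Frequencies that alias to 2.02 MHz are k·fs ± 2.02 MHz for integer k ≥ 0.
k=0: 2.02 MHz.
k=1: 27.78 MHz, 31.82 MHz.
k=2: 57.58 MHz, 61.62 MHz.
k=3: 87.38 MHz, 91.42 MHz.
k=4: 117.18 MHz, 121.22 MHz.
Within [32.36 MHz, 112.44 MHz]: 57.58 MHz, 61.62 MHz, 87.38 MHz, 91.42 MHz.

57.58 MHz, 61.62 MHz, 87.38 MHz, 91.42 MHz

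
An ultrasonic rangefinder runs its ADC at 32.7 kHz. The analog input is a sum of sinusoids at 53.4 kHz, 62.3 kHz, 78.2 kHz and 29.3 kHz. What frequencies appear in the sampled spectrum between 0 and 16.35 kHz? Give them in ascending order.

3.1 kHz, 3.4 kHz, 12 kHz, 12.8 kHz

fs/2 = 16.35 kHz.
53.4 kHz mod fs = 20.7 kHz.
20.7 kHz > fs/2 = 16.35 kHz, folds to fs − 20.7 kHz = 12 kHz.
62.3 kHz mod fs = 29.6 kHz.
29.6 kHz > fs/2 = 16.35 kHz, folds to fs − 29.6 kHz = 3.1 kHz.
78.2 kHz mod fs = 12.8 kHz.
12.8 kHz ≤ fs/2 = 16.35 kHz, appears at 12.8 kHz.
29.3 kHz > fs/2 = 16.35 kHz, folds to fs − 29.3 kHz = 3.4 kHz.
Distinct values: {3.1 kHz, 3.4 kHz, 12 kHz, 12.8 kHz}.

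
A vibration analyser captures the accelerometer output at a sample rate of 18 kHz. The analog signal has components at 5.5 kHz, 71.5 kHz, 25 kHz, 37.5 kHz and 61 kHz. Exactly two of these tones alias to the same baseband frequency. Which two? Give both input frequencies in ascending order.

25 kHz, 61 kHz

fs/2 = 9 kHz.
5.5 kHz ≤ fs/2 = 9 kHz, passes unchanged.
71.5 kHz mod fs = 17.5 kHz.
17.5 kHz > fs/2 = 9 kHz, folds to fs − 17.5 kHz = 0.5 kHz.
25 kHz mod fs = 7 kHz.
7 kHz ≤ fs/2 = 9 kHz, appears at 7 kHz.
37.5 kHz mod fs = 1.5 kHz.
1.5 kHz ≤ fs/2 = 9 kHz, appears at 1.5 kHz.
61 kHz mod fs = 7 kHz.
7 kHz ≤ fs/2 = 9 kHz, appears at 7 kHz.
25 kHz and 61 kHz both map to 7 kHz.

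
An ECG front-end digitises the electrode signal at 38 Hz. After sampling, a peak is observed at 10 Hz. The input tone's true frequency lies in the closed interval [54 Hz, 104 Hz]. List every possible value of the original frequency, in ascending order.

Frequencies that alias to 10 Hz are k·fs ± 10 Hz for integer k ≥ 0.
k=0: 10 Hz.
k=1: 28 Hz, 48 Hz.
k=2: 66 Hz, 86 Hz.
k=3: 104 Hz, 124 Hz.
k=4: 142 Hz, 162 Hz.
Within [54 Hz, 104 Hz]: 66 Hz, 86 Hz, 104 Hz.

66 Hz, 86 Hz, 104 Hz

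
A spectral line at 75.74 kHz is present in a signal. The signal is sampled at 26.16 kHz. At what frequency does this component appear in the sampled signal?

75.74 kHz mod fs = 23.42 kHz.
23.42 kHz > fs/2 = 13.08 kHz, folds to fs − 23.42 kHz = 2.74 kHz.

2.74 kHz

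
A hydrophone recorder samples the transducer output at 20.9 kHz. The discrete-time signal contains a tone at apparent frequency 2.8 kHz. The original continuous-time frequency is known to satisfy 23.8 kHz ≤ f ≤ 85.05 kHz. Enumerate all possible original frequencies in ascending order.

39 kHz, 44.6 kHz, 59.9 kHz, 65.5 kHz, 80.8 kHz

Frequencies that alias to 2.8 kHz are k·fs ± 2.8 kHz for integer k ≥ 0.
k=0: 2.8 kHz.
k=1: 18.1 kHz, 23.7 kHz.
k=2: 39 kHz, 44.6 kHz.
k=3: 59.9 kHz, 65.5 kHz.
k=4: 80.8 kHz, 86.4 kHz.
k=5: 101.7 kHz, 107.3 kHz.
Within [23.8 kHz, 85.05 kHz]: 39 kHz, 44.6 kHz, 59.9 kHz, 65.5 kHz, 80.8 kHz.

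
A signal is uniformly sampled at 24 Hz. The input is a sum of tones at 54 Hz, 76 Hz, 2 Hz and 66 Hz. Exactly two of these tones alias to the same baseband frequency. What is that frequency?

fs/2 = 12 Hz.
54 Hz mod fs = 6 Hz.
6 Hz ≤ fs/2 = 12 Hz, appears at 6 Hz.
76 Hz mod fs = 4 Hz.
4 Hz ≤ fs/2 = 12 Hz, appears at 4 Hz.
2 Hz ≤ fs/2 = 12 Hz, passes unchanged.
66 Hz mod fs = 18 Hz.
18 Hz > fs/2 = 12 Hz, folds to fs − 18 Hz = 6 Hz.
54 Hz and 66 Hz both map to 6 Hz.

6 Hz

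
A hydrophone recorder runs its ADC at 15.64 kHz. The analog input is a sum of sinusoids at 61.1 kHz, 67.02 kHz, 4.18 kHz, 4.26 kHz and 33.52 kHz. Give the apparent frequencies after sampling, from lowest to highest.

1.46 kHz, 2.24 kHz, 4.18 kHz, 4.26 kHz, 4.46 kHz

fs/2 = 7.82 kHz.
61.1 kHz mod fs = 14.18 kHz.
14.18 kHz > fs/2 = 7.82 kHz, folds to fs − 14.18 kHz = 1.46 kHz.
67.02 kHz mod fs = 4.46 kHz.
4.46 kHz ≤ fs/2 = 7.82 kHz, appears at 4.46 kHz.
4.18 kHz ≤ fs/2 = 7.82 kHz, passes unchanged.
4.26 kHz ≤ fs/2 = 7.82 kHz, passes unchanged.
33.52 kHz mod fs = 2.24 kHz.
2.24 kHz ≤ fs/2 = 7.82 kHz, appears at 2.24 kHz.
Distinct values: {1.46 kHz, 2.24 kHz, 4.18 kHz, 4.26 kHz, 4.46 kHz}.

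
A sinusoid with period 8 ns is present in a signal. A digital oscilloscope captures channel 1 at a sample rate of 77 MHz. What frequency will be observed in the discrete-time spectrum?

T = 8 ns → f = 1/T = 125 MHz.
125 MHz mod fs = 48 MHz.
48 MHz > fs/2 = 38.5 MHz, folds to fs − 48 MHz = 29 MHz.

29 MHz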